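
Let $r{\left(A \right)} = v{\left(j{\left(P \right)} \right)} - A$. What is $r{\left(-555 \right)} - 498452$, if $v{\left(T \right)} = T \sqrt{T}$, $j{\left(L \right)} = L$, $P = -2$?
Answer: $-497897 - 2 i \sqrt{2} \approx -4.979 \cdot 10^{5} - 2.8284 i$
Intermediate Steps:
$v{\left(T \right)} = T^{\frac{3}{2}}$
$r{\left(A \right)} = - A - 2 i \sqrt{2}$ ($r{\left(A \right)} = \left(-2\right)^{\frac{3}{2}} - A = - 2 i \sqrt{2} - A = - A - 2 i \sqrt{2}$)
$r{\left(-555 \right)} - 498452 = \left(\left(-1\right) \left(-555\right) - 2 i \sqrt{2}\right) - 498452 = \left(555 - 2 i \sqrt{2}\right) - 498452 = -497897 - 2 i \sqrt{2}$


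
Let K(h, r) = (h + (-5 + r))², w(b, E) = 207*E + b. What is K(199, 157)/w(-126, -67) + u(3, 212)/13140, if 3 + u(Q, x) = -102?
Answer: -12002449/1362180 ≈ -8.8112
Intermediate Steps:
u(Q, x) = -105 (u(Q, x) = -3 - 102 = -105)
w(b, E) = b + 207*E
K(h, r) = (-5 + h + r)²
K(199, 157)/w(-126, -67) + u(3, 212)/13140 = (-5 + 199 + 157)²/(-126 + 207*(-67)) - 105/13140 = 351²/(-126 - 13869) - 105*1/13140 = 123201/(-13995) - 7/876 = 123201*(-1/13995) - 7/876 = -13689/1555 - 7/876 = -12002449/1362180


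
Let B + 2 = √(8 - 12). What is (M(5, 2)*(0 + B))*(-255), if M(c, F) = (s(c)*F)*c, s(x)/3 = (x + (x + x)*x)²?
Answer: 46282500 - 46282500*I ≈ 4.6282e+7 - 4.6282e+7*I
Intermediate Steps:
B = -2 + 2*I (B = -2 + √(8 - 12) = -2 + √(-4) = -2 + 2*I ≈ -2.0 + 2.0*I)
s(x) = 3*(x + 2*x²)² (s(x) = 3*(x + (x + x)*x)² = 3*(x + (2*x)*x)² = 3*(x + 2*x²)²)
M(c, F) = 3*F*c³*(1 + 2*c)² (M(c, F) = ((3*c²*(1 + 2*c)²)*F)*c = (3*F*c²*(1 + 2*c)²)*c = 3*F*c³*(1 + 2*c)²)
(M(5, 2)*(0 + B))*(-255) = ((3*2*5³*(1 + 2*5)²)*(0 + (-2 + 2*I)))*(-255) = ((3*2*125*(1 + 10)²)*(-2 + 2*I))*(-255) = ((3*2*125*11²)*(-2 + 2*I))*(-255) = ((3*2*125*121)*(-2 + 2*I))*(-255) = (90750*(-2 + 2*I))*(-255) = (-181500 + 181500*I)*(-255) = 46282500 - 46282500*I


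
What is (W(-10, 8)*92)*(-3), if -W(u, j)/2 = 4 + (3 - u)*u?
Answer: -69552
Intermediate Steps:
W(u, j) = -8 - 2*u*(3 - u) (W(u, j) = -2*(4 + (3 - u)*u) = -2*(4 + u*(3 - u)) = -8 - 2*u*(3 - u))
(W(-10, 8)*92)*(-3) = ((-8 - 6*(-10) + 2*(-10)²)*92)*(-3) = ((-8 + 60 + 2*100)*92)*(-3) = ((-8 + 60 + 200)*92)*(-3) = (252*92)*(-3) = 23184*(-3) = -69552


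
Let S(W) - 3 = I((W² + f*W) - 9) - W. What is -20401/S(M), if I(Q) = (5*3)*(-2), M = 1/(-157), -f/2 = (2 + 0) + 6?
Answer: 3202957/4238 ≈ 755.77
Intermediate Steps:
f = -16 (f = -2*((2 + 0) + 6) = -2*(2 + 6) = -2*8 = -16)
M = -1/157 ≈ -0.0063694
I(Q) = -30 (I(Q) = 15*(-2) = -30)
S(W) = -27 - W (S(W) = 3 + (-30 - W) = -27 - W)
-20401/S(M) = -20401/(-27 - 1*(-1/157)) = -20401/(-27 + 1/157) = -20401/(-4238/157) = -20401*(-157/4238) = 3202957/4238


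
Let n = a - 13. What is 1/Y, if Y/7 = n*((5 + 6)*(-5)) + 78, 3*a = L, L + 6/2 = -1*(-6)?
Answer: 1/5166 ≈ 0.00019357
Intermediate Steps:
L = 3 (L = -3 - 1*(-6) = -3 + 6 = 3)
a = 1 (a = (⅓)*3 = 1)
n = -12 (n = 1 - 13 = -12)
Y = 5166 (Y = 7*(-12*(5 + 6)*(-5) + 78) = 7*(-132*(-5) + 78) = 7*(-12*(-55) + 78) = 7*(660 + 78) = 7*738 = 5166)
1/Y = 1/5166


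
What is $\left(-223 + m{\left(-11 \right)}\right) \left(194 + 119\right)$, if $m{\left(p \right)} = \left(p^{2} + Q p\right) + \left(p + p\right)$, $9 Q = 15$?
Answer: $- \frac{133651}{3} \approx -44550.0$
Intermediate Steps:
$Q = \frac{5}{3}$ ($Q = \frac{1}{9} \cdot 15 = \frac{5}{3} \approx 1.6667$)
$m{\left(p \right)} = p^{2} + \frac{11 p}{3}$ ($m{\left(p \right)} = \left(p^{2} + \frac{5 p}{3}\right) + \left(p + p\right) = \left(p^{2} + \frac{5 p}{3}\right) + 2 p = p^{2} + \frac{11 p}{3}$)
$\left(-223 + m{\left(-11 \right)}\right) \left(194 + 119\right) = \left(-223 + \frac{1}{3} \left(-11\right) \left(11 + 3 \left(-11\right)\right)\right) \left(194 + 119\right) = \left(-223 + \frac{1}{3} \left(-11\right) \left(11 - 33\right)\right) 313 = \left(-223 + \frac{1}{3} \left(-11\right) \left(-22\right)\right) 313 = \left(-223 + \frac{242}{3}\right) 313 = \left(- \frac{427}{3}\right) 313 = - \frac{133651}{3}$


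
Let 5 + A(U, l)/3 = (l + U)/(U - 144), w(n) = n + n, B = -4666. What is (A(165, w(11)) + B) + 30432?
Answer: 180444/7 ≈ 25778.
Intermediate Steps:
w(n) = 2*n
A(U, l) = -15 + 3*(U + l)/(-144 + U) (A(U, l) = -15 + 3*((l + U)/(U - 144)) = -15 + 3*((U + l)/(-144 + U)) = -15 + 3*(U + l)/(-144 + U))
(A(165, w(11)) + B) + 30432 = (3*(720 + 2*11 - 4*165)/(-144 + 165) - 4666) + 30432 = (3*(720 + 22 - 660)/21 - 4666) + 30432 = (3*(1/21)*82 - 4666) + 30432 = (82/7 - 4666) + 30432 = -32580/7 + 30432 = 180444/7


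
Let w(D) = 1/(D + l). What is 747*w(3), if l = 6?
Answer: 83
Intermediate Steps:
w(D) = 1/(6 + D) (w(D) = 1/(D + 6) = 1/(6 + D))
747*w(3) = 747/(6 + 3) = 747/9 = 747*(1/9) = 83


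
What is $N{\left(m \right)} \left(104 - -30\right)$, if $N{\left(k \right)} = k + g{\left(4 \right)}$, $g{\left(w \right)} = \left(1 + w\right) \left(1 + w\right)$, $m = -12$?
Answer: $1742$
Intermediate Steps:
$g{\left(w \right)} = \left(1 + w\right)^{2}$
$N{\left(k \right)} = 25 + k$ ($N{\left(k \right)} = k + \left(1 + 4\right)^{2} = k + 5^{2} = k + 25 = 25 + k$)
$N{\left(m \right)} \left(104 - -30\right) = \left(25 - 12\right) \left(104 - -30\right) = 13 \left(104 + 30\right) = 13 \cdot 134 = 1742$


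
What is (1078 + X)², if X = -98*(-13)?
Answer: 5531904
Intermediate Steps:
X = 1274
(1078 + X)² = (1078 + 1274)² = 2352² = 5531904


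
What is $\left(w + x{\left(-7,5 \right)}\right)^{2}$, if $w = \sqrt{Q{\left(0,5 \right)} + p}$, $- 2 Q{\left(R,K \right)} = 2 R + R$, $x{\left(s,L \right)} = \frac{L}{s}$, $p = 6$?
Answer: $\frac{319}{49} - \frac{10 \sqrt{6}}{7} \approx 3.0109$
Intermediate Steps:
$Q{\left(R,K \right)} = - \frac{3 R}{2}$ ($Q{\left(R,K \right)} = - \frac{2 R + R}{2} = - \frac{3 R}{2}$)
$w = \sqrt{6}$ ($w = \sqrt{\left(- \frac{3}{2}\right) 0 + 6} = \sqrt{0 + 6} = \sqrt{6} \approx 2.4495$)
$\left(w + x{\left(-7,5 \right)}\right)^{2} = \left(\sqrt{6} + \frac{5}{-7}\right)^{2} = \left(\sqrt{6} + 5 \left(- \frac{1}{7}\right)\right)^{2} = \left(\sqrt{6} - \frac{5}{7}\right)^{2} = \left(- \frac{5}{7} + \sqrt{6}\right)^{2}$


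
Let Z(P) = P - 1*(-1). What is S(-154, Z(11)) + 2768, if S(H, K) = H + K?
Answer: 2626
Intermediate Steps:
Z(P) = 1 + P (Z(P) = P + 1 = 1 + P)
S(-154, Z(11)) + 2768 = (-154 + (1 + 11)) + 2768 = (-154 + 12) + 2768 = -142 + 2768 = 2626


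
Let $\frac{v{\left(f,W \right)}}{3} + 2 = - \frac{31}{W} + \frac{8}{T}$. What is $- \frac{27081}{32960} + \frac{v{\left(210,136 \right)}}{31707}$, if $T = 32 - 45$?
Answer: $- \frac{63275129909}{76986287040} \approx -0.8219$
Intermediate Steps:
$T = -13$ ($T = 32 - 45 = -13$)
$v{\left(f,W \right)} = - \frac{102}{13} - \frac{93}{W}$ ($v{\left(f,W \right)} = -6 + 3 \left(- \frac{31}{W} + \frac{8}{-13}\right) = -6 + 3 \left(- \frac{31}{W} + 8 \left(- \frac{1}{13}\right)\right) = -6 + 3 \left(- \frac{31}{W} - \frac{8}{13}\right) = -6 + 3 \left(- \frac{8}{13} - \frac{31}{W}\right) = -6 - \left(\frac{24}{13} + \frac{93}{W}\right) = - \frac{102}{13} - \frac{93}{W}$)
$- \frac{27081}{32960} + \frac{v{\left(210,136 \right)}}{31707} = - \frac{27081}{32960} + \frac{- \frac{102}{13} - \frac{93}{136}}{31707} = \left(-27081\right) \frac{1}{32960} + \left(- \frac{102}{13} - \frac{93}{136}\right) \frac{1}{31707} = - \frac{27081}{32960} + \left(- \frac{102}{13} - \frac{93}{136}\right) \frac{1}{31707} = - \frac{27081}{32960} - \frac{5027}{18685992} = - \frac{63275129909}{76986287040}$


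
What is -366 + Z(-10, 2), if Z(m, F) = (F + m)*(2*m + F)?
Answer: -222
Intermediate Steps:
Z(m, F) = (F + m)*(F + 2*m)
-366 + Z(-10, 2) = -366 + (2² + 2*(-10)² + 3*2*(-10)) = -366 + (4 + 2*100 - 60) = -366 + (4 + 200 - 60) = -366 + 144 = -222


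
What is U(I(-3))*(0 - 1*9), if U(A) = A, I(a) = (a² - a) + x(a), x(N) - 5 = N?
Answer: -126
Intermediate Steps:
x(N) = 5 + N
I(a) = 5 + a² (I(a) = (a² - a) + (5 + a) = 5 + a²)
U(I(-3))*(0 - 1*9) = (5 + (-3)²)*(0 - 1*9) = (5 + 9)*(0 - 9) = 14*(-9) = -126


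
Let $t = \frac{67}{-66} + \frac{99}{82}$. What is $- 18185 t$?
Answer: $- \frac{4728100}{1353} \approx -3494.5$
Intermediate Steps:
$t = \frac{260}{1353}$ ($t = 67 \left(- \frac{1}{66}\right) + 99 \cdot \frac{1}{82} = - \frac{67}{66} + \frac{99}{82} = \frac{260}{1353} \approx 0.19217$)
$- 18185 t = \left(-18185\right) \frac{260}{1353} = - \frac{4728100}{1353}$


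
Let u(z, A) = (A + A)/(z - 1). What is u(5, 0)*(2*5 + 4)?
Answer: 0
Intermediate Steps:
u(z, A) = 2*A/(-1 + z) (u(z, A) = (2*A)/(-1 + z) = 2*A/(-1 + z))
u(5, 0)*(2*5 + 4) = (2*0/(-1 + 5))*(2*5 + 4) = (2*0/4)*(10 + 4) = (2*0*(¼))*14 = 0*14 = 0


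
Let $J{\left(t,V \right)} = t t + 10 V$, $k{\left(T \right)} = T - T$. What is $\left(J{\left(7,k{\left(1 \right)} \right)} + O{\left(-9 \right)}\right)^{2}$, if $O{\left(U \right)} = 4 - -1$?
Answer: $2916$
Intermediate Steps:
$k{\left(T \right)} = 0$
$O{\left(U \right)} = 5$ ($O{\left(U \right)} = 4 + 1 = 5$)
$J{\left(t,V \right)} = t^{2} + 10 V$
$\left(J{\left(7,k{\left(1 \right)} \right)} + O{\left(-9 \right)}\right)^{2} = \left(\left(7^{2} + 10 \cdot 0\right) + 5\right)^{2} = \left(\left(49 + 0\right) + 5\right)^{2} = \left(49 + 5\right)^{2} = 54^{2} = 2916$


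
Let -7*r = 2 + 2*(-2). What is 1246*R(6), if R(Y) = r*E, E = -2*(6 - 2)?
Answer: -2848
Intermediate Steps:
r = 2/7 (r = -(2 + 2*(-2))/7 = -(2 - 4)/7 = -1/7*(-2) = 2/7 ≈ 0.28571)
E = -8 (E = -2*4 = -8)
R(Y) = -16/7 (R(Y) = (2/7)*(-8) = -16/7)
1246*R(6) = 1246*(-16/7) = -2848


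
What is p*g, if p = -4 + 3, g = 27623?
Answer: -27623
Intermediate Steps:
p = -1
p*g = -1*27623 = -27623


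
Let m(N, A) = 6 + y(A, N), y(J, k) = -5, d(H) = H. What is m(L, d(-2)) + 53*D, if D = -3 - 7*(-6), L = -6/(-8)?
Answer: 2068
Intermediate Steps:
L = 3/4 (L = -6*(-1/8) = 3/4 ≈ 0.75000)
m(N, A) = 1 (m(N, A) = 6 - 5 = 1)
D = 39 (D = -3 + 42 = 39)
m(L, d(-2)) + 53*D = 1 + 53*39 = 1 + 2067 = 2068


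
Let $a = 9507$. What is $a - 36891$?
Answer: $-27384$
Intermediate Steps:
$a - 36891 = 9507 - 36891 = -27384$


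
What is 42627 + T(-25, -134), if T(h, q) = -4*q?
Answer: 43163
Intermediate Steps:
42627 + T(-25, -134) = 42627 - 4*(-134) = 42627 + 536 = 43163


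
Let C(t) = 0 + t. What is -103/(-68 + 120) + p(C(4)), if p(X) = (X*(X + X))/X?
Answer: 313/52 ≈ 6.0192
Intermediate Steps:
C(t) = t
p(X) = 2*X (p(X) = (X*(2*X))/X = (2*X²)/X = 2*X)
-103/(-68 + 120) + p(C(4)) = -103/(-68 + 120) + 2*4 = -103/52 + 8 = 313/52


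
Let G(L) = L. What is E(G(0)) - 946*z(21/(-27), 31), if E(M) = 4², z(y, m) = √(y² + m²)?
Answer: 16 - 946*√77890/9 ≈ -29319.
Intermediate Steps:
z(y, m) = √(m² + y²)
E(M) = 16
E(G(0)) - 946*z(21/(-27), 31) = 16 - 946*√(31² + (21/(-27))²) = 16 - 946*√(961 + (21*(-1/27))²) = 16 - 946*√(961 + (-7/9)²) = 16 - 946*√(961 + 49/81) = 16 - 946*√77890/9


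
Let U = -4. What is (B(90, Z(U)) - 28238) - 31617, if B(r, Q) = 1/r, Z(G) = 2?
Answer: -5386949/90 ≈ -59855.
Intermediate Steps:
(B(90, Z(U)) - 28238) - 31617 = (1/90 - 28238) - 31617 = -2541419/90 - 31617 = -5386949/90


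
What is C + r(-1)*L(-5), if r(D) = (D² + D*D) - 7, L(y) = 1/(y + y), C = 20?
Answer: 41/2 ≈ 20.500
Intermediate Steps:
L(y) = 1/(2*y)
r(D) = -7 + 2*D² (r(D) = (D² + D²) - 7 = 2*D² - 7 = -7 + 2*D²)
C + r(-1)*L(-5) = 20 + (-7 + 2*(-1)²)*((½)/(-5)) = 20 + (-7 + 2*1)*((½)*(-⅕)) = 20 + (-7 + 2)*(-⅒) = 20 - 5*(-⅒) = 20 + ½ = 41/2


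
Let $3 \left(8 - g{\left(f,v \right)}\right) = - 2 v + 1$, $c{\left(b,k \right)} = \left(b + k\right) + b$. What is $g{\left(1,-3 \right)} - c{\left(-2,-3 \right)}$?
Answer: $\frac{38}{3} \approx 12.667$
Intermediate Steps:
$c{\left(b,k \right)} = k + 2 b$
$g{\left(f,v \right)} = \frac{23}{3} + \frac{2 v}{3}$ ($g{\left(f,v \right)} = 8 - \frac{- 2 v + 1}{3} = 8 - \frac{1 - 2 v}{3} = 8 + \left(- \frac{1}{3} + \frac{2 v}{3}\right) = \frac{23}{3} + \frac{2 v}{3}$)
$g{\left(1,-3 \right)} - c{\left(-2,-3 \right)} = \left(\frac{23}{3} + \frac{2}{3} \left(-3\right)\right) - \left(-3 + 2 \left(-2\right)\right) = \left(\frac{23}{3} - 2\right) - \left(-3 - 4\right) = \frac{17}{3} - -7 = \frac{17}{3} + 7 = \frac{38}{3}$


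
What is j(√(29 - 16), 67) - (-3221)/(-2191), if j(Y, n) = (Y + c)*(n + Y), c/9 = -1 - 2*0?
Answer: -1295911/2191 + 58*√13 ≈ -382.35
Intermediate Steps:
c = -9 (c = 9*(-1 - 2*0) = 9*(-1 + 0) = 9*(-1) = -9)
j(Y, n) = (-9 + Y)*(Y + n) (j(Y, n) = (Y - 9)*(n + Y) = (-9 + Y)*(Y + n))
j(√(29 - 16), 67) - (-3221)/(-2191) = ((√(29 - 16))² - 9*√(29 - 16) - 9*67 + √(29 - 16)*67) - (-3221)/(-2191) = ((√13)² - 9*√13 - 603 + √13*67) - (-3221)*(-1)/2191 = (13 - 9*√13 - 603 + 67*√13) - 1*3221/2191 = (-590 + 58*√13) - 3221/2191 = -1295911/2191 + 58*√13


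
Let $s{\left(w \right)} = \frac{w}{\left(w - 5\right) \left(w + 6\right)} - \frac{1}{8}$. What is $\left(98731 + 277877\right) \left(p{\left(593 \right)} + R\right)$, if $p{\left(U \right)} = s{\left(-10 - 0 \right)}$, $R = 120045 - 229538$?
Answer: $-41236049588$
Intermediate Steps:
$R = -109493$ ($R = 120045 - 229538 = -109493$)
$s{\left(w \right)} = - \frac{1}{8} + \frac{w}{\left(-5 + w\right) \left(6 + w\right)}$ ($s{\left(w \right)} = \frac{w}{\left(-5 + w\right) \left(6 + w\right)} - \frac{1}{8} = - \frac{1}{8} + \frac{w}{\left(-5 + w\right) \left(6 + w\right)}$)
$p{\left(U \right)} = - \frac{7}{24}$ ($p{\left(U \right)} = \frac{30 - \left(-10 - 0\right)^{2} + 7 \left(-10 - 0\right)}{8 \left(-30 - 10 + \left(-10 - 0\right)^{2}\right)} = \frac{30 - \left(-10 + 0\right)^{2} + 7 \left(-10 + 0\right)}{8 \left(-30 + \left(-10 + 0\right) + \left(-10 + 0\right)^{2}\right)} = \frac{30 - \left(-10\right)^{2} + 7 \left(-10\right)}{8 \left(-30 - 10 + \left(-10\right)^{2}\right)} = \frac{30 - 100 - 70}{8 \left(-30 - 10 + 100\right)} = \frac{30 - 100 - 70}{8 \cdot 60} = \frac{1}{8} \cdot \frac{1}{60} \left(-140\right) = - \frac{7}{24}$)
$\left(98731 + 277877\right) \left(p{\left(593 \right)} + R\right) = \left(98731 + 277877\right) \left(- \frac{7}{24} - 109493\right) = 376608 \left(- \frac{2627839}{24}\right) = -41236049588$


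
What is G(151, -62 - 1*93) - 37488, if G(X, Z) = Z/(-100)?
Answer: -749729/20 ≈ -37486.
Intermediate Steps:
G(X, Z) = -Z/100 (G(X, Z) = Z*(-1/100) = -Z/100)
G(151, -62 - 1*93) - 37488 = -(-62 - 1*93)/100 - 37488 = -(-62 - 93)/100 - 37488 = -1/100*(-155) - 37488 = 31/20 - 37488 = -749729/20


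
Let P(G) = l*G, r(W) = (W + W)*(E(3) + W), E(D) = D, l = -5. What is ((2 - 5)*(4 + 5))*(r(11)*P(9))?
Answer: 374220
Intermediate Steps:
r(W) = 2*W*(3 + W) (r(W) = (W + W)*(3 + W) = (2*W)*(3 + W) = 2*W*(3 + W))
P(G) = -5*G
((2 - 5)*(4 + 5))*(r(11)*P(9)) = ((2 - 5)*(4 + 5))*((2*11*(3 + 11))*(-5*9)) = (-3*9)*((2*11*14)*(-45)) = -8316*(-45) = -27*(-13860) = 374220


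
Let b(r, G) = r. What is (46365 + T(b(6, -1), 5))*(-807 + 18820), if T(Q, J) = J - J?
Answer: 835172745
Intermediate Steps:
T(Q, J) = 0
(46365 + T(b(6, -1), 5))*(-807 + 18820) = (46365 + 0)*(-807 + 18820) = 46365*18013 = 835172745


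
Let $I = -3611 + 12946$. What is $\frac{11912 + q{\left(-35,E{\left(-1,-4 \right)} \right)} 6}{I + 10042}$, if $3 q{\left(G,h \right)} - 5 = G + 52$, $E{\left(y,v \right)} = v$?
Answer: $\frac{11956}{19377} \approx 0.61702$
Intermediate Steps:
$q{\left(G,h \right)} = 19 + \frac{G}{3}$ ($q{\left(G,h \right)} = \frac{5}{3} + \frac{G + 52}{3} = \frac{5}{3} + \frac{52 + G}{3} = \frac{5}{3} + \left(\frac{52}{3} + \frac{G}{3}\right) = 19 + \frac{G}{3}$)
$I = 9335$
$\frac{11912 + q{\left(-35,E{\left(-1,-4 \right)} \right)} 6}{I + 10042} = \frac{11912 + \left(19 + \frac{1}{3} \left(-35\right)\right) 6}{9335 + 10042} = \frac{11912 + \left(19 - \frac{35}{3}\right) 6}{19377} = \left(11912 + \frac{22}{3} \cdot 6\right) \frac{1}{19377} = \left(11912 + 44\right) \frac{1}{19377} = 11956 \cdot \frac{1}{19377} = \frac{11956}{19377}$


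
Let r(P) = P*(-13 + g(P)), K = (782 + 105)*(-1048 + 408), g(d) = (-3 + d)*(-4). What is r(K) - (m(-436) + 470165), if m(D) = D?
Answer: -1289042231649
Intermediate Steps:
g(d) = 12 - 4*d
K = -567680 (K = 887*(-640) = -567680)
r(P) = P*(-1 - 4*P) (r(P) = P*(-13 + (12 - 4*P)) = P*(-1 - 4*P))
r(K) - (m(-436) + 470165) = -1*(-567680)*(1 + 4*(-567680)) - (-436 + 470165) = -1*(-567680)*(1 - 2270720) - 1*469729 = -1*(-567680)*(-2270719) - 469729 = -1289041761920 - 469729 = -1289042231649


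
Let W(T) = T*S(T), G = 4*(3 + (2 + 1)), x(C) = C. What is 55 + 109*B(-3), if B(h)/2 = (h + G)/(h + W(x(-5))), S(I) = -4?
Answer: 5513/17 ≈ 324.29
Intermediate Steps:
G = 24 (G = 4*(3 + 3) = 4*6 = 24)
W(T) = -4*T (W(T) = T*(-4) = -4*T)
B(h) = 2*(24 + h)/(20 + h) (B(h) = 2*((h + 24)/(h - 4*(-5))) = 2*((24 + h)/(h + 20)) = 2*((24 + h)/(20 + h)) = 2*(24 + h)/(20 + h))
55 + 109*B(-3) = 55 + 109*(2*(24 - 3)/(20 - 3)) = 55 + 109*(2*21/17) = 55 + 109*(2*(1/17)*21) = 55 + 109*(42/17) = 55 + 4578/17 = 5513/17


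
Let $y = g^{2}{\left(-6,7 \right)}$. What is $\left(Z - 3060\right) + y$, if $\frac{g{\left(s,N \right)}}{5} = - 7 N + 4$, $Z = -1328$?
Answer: $46237$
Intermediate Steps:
$g{\left(s,N \right)} = 20 - 35 N$ ($g{\left(s,N \right)} = 5 \left(- 7 N + 4\right) = 5 \left(4 - 7 N\right) = 20 - 35 N$)
$y = 50625$ ($y = \left(20 - 245\right)^{2} = \left(-225\right)^{2} = 50625$)
$\left(Z - 3060\right) + y = \left(-1328 - 3060\right) + 50625 = -4388 + 50625 = 46237$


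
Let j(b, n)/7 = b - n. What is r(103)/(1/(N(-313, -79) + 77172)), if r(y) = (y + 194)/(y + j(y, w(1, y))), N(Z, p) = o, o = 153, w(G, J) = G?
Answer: 22965525/817 ≈ 28110.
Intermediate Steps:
N(Z, p) = 153
j(b, n) = -7*n + 7*b (j(b, n) = 7*(b - n) = -7*n + 7*b)
r(y) = (194 + y)/(-7 + 8*y) (r(y) = (y + 194)/(y + (-7*1 + 7*y)) = (194 + y)/(y + (-7 + 7*y)) = (194 + y)/(-7 + 8*y))
r(103)/(1/(N(-313, -79) + 77172)) = ((194 + 103)/(-7 + 8*103))/(1/(153 + 77172)) = (297/(-7 + 824))/(1/77325) = (297/817)/(1/77325) = ((1/817)*297)*77325 = (297/817)*77325 = 22965525/817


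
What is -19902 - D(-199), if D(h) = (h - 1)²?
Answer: -59902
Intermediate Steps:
D(h) = (-1 + h)²
-19902 - D(-199) = -19902 - (-1 - 199)² = -19902 - 1*(-200)² = -19902 - 1*40000 = -19902 - 40000 = -59902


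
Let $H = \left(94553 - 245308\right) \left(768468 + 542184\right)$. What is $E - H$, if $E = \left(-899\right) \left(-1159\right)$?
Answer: $197588384201$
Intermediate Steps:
$E = 1041941$
$H = -197587342260$ ($H = \left(-150755\right) 1310652 = -197587342260$)
$E - H = 1041941 - -197587342260 = 1041941 + 197587342260 = 197588384201$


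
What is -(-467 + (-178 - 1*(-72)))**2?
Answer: -328329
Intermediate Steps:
-(-467 + (-178 - 1*(-72)))**2 = -(-467 + (-178 + 72))**2 = -(-467 - 106)**2 = -1*(-573)**2 = -1*328329 = -328329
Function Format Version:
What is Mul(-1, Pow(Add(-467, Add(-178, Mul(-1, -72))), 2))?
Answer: -328329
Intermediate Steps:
Mul(-1, Pow(Add(-467, Add(-178, Mul(-1, -72))), 2)) = Mul(-1, Pow(Add(-467, Add(-178, 72)), 2)) = Mul(-1, Pow(Add(-467, -106), 2)) = Mul(-1, Pow(-573, 2)) = Mul(-1, 328329) = -328329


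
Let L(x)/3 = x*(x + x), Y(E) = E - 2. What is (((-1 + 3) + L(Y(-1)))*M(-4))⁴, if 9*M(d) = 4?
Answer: 2517630976/6561 ≈ 3.8373e+5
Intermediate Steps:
Y(E) = -2 + E
M(d) = 4/9 (M(d) = (⅑)*4 = 4/9)
L(x) = 6*x² (L(x) = 3*(x*(x + x)) = 3*(x*(2*x)) = 3*(2*x²) = 6*x²)
(((-1 + 3) + L(Y(-1)))*M(-4))⁴ = (((-1 + 3) + 6*(-2 - 1)²)*(4/9))⁴ = ((2 + 6*(-3)²)*(4/9))⁴ = ((2 + 6*9)*(4/9))⁴ = ((2 + 54)*(4/9))⁴ = (56*(4/9))⁴ = (224/9)⁴ = 2517630976/6561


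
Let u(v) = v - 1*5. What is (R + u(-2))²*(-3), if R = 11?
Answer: -48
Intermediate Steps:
u(v) = -5 + v (u(v) = v - 5 = -5 + v)
(R + u(-2))²*(-3) = (11 + (-5 - 2))²*(-3) = (11 - 7)²*(-3) = 4²*(-3) = 16*(-3) = -48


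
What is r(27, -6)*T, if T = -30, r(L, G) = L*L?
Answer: -21870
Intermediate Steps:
r(L, G) = L**2
r(27, -6)*T = 27**2*(-30) = 729*(-30) = -21870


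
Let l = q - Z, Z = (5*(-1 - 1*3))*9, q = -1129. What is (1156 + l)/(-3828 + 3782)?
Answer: -9/2 ≈ -4.5000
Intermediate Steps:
Z = -180 (Z = (5*(-1 - 3))*9 = (5*(-4))*9 = -20*9 = -180)
l = -949 (l = -1129 - 1*(-180) = -1129 + 180 = -949)
(1156 + l)/(-3828 + 3782) = (1156 - 949)/(-3828 + 3782) = 207/(-46) = 207*(-1/46) = -9/2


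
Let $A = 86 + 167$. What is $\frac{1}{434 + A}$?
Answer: $\frac{1}{687} \approx 0.0014556$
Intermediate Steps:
$A = 253$
$\frac{1}{434 + A} = \frac{1}{434 + 253} = \frac{1}{687}$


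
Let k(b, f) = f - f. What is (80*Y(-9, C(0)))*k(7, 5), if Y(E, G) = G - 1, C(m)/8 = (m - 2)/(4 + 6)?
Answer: 0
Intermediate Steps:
k(b, f) = 0
C(m) = -8/5 + 4*m/5 (C(m) = 8*((m - 2)/(4 + 6)) = 8*((-2 + m)/10) = 8*((-2 + m)*(⅒)) = 8*(-⅕ + m/10) = -8/5 + 4*m/5)
Y(E, G) = -1 + G
(80*Y(-9, C(0)))*k(7, 5) = (80*(-1 + (-8/5 + (⅘)*0)))*0 = (80*(-1 + (-8/5 + 0)))*0 = (80*(-1 - 8/5))*0 = (80*(-13/5))*0 = -208*0 = 0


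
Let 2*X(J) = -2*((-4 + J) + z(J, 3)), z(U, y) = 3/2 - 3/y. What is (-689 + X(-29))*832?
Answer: -546208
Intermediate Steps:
z(U, y) = 3/2 - 3/y (z(U, y) = 3*(½) - 3/y = 3/2 - 3/y)
X(J) = 7/2 - J (X(J) = (-2*((-4 + J) + (3/2 - 3/3)))/2 = (-2*((-4 + J) + (3/2 - 3*⅓)))/2 = (-2*((-4 + J) + (3/2 - 1)))/2 = (-2*((-4 + J) + ½))/2 = (-2*(-7/2 + J))/2 = (7 - 2*J)/2 = 7/2 - J)
(-689 + X(-29))*832 = (-689 + (7/2 - 1*(-29)))*832 = (-689 + (7/2 + 29))*832 = (-689 + 65/2)*832 = -1313/2*832 = -546208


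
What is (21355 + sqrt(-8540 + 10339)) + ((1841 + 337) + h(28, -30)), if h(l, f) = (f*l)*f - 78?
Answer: 48655 + sqrt(1799) ≈ 48697.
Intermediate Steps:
h(l, f) = -78 + l*f**2 (h(l, f) = l*f**2 - 78 = -78 + l*f**2)
(21355 + sqrt(-8540 + 10339)) + ((1841 + 337) + h(28, -30)) = (21355 + sqrt(-8540 + 10339)) + ((1841 + 337) + (-78 + 28*(-30)**2)) = (21355 + sqrt(1799)) + (2178 + (-78 + 28*900)) = (21355 + sqrt(1799)) + (2178 + (-78 + 25200)) = (21355 + sqrt(1799)) + (2178 + 25122) = (21355 + sqrt(1799)) + 27300 = 48655 + sqrt(1799)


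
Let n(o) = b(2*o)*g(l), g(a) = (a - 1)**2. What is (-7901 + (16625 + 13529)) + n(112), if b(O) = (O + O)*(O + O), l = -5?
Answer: 7247597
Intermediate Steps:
b(O) = 4*O**2 (b(O) = (2*O)*(2*O) = 4*O**2)
g(a) = (-1 + a)**2
n(o) = 576*o**2 (n(o) = (4*(2*o)**2)*(-1 - 5)**2 = (4*(4*o**2))*(-6)**2 = (16*o**2)*36 = 576*o**2)
(-7901 + (16625 + 13529)) + n(112) = (-7901 + (16625 + 13529)) + 576*112**2 = (-7901 + 30154) + 576*12544 = 22253 + 7225344 = 7247597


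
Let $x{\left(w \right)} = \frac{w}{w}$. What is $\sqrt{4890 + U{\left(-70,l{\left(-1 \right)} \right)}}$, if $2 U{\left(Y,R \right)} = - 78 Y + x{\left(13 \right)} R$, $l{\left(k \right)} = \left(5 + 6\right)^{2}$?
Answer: $\frac{\sqrt{30722}}{2} \approx 87.638$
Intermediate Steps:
$l{\left(k \right)} = 121$ ($l{\left(k \right)} = 11^{2} = 121$)
$x{\left(w \right)} = 1$
$U{\left(Y,R \right)} = \frac{R}{2} - 39 Y$ ($U{\left(Y,R \right)} = \frac{- 78 Y + 1 R}{2} = \frac{- 78 Y + R}{2} = \frac{R - 78 Y}{2} = \frac{R}{2} - 39 Y$)
$\sqrt{4890 + U{\left(-70,l{\left(-1 \right)} \right)}} = \sqrt{4890 + \left(\frac{1}{2} \cdot 121 - -2730\right)} = \sqrt{4890 + \left(\frac{121}{2} + 2730\right)} = \sqrt{4890 + \frac{5581}{2}} = \sqrt{\frac{15361}{2}} = \frac{\sqrt{30722}}{2}$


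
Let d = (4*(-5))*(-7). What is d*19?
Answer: 2660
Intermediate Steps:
d = 140 (d = -20*(-7) = 140)
d*19 = 140*19 = 2660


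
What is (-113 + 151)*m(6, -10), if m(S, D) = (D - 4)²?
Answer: 7448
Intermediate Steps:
m(S, D) = (-4 + D)²
(-113 + 151)*m(6, -10) = (-113 + 151)*(-4 - 10)² = 38*(-14)² = 38*196 = 7448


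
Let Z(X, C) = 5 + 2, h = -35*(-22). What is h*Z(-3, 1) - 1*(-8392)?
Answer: 13782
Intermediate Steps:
h = 770
Z(X, C) = 7
h*Z(-3, 1) - 1*(-8392) = 770*7 - 1*(-8392) = 5390 + 8392 = 13782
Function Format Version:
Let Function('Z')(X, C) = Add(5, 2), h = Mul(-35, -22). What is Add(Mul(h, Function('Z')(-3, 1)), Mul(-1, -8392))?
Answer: 13782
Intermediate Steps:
h = 770
Function('Z')(X, C) = 7
Add(Mul(h, Function('Z')(-3, 1)), Mul(-1, -8392)) = Add(Mul(770, 7), Mul(-1, -8392)) = Add(5390, 8392) = 13782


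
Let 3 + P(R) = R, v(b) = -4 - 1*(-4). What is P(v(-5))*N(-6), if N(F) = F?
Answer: 18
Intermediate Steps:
v(b) = 0 (v(b) = -4 + 4 = 0)
P(R) = -3 + R
P(v(-5))*N(-6) = (-3 + 0)*(-6) = -3*(-6) = 18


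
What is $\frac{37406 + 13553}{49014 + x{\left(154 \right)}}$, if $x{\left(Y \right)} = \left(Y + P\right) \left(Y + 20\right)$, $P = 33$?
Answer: $\frac{50959}{81552} \approx 0.62487$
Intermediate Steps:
$x{\left(Y \right)} = \left(20 + Y\right) \left(33 + Y\right)$ ($x{\left(Y \right)} = \left(Y + 33\right) \left(Y + 20\right) = \left(33 + Y\right) \left(20 + Y\right) = \left(20 + Y\right) \left(33 + Y\right)$)
$\frac{37406 + 13553}{49014 + x{\left(154 \right)}} = \frac{37406 + 13553}{49014 + \left(660 + 154^{2} + 53 \cdot 154\right)} = \frac{50959}{49014 + \left(660 + 23716 + 8162\right)} = \frac{50959}{49014 + 32538} = \frac{50959}{81552}$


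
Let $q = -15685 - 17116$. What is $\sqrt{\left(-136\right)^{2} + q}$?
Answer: $i \sqrt{14305} \approx 119.6 i$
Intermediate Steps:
$q = -32801$ ($q = -15685 - 17116 = -32801$)
$\sqrt{\left(-136\right)^{2} + q} = \sqrt{\left(-136\right)^{2} - 32801} = \sqrt{18496 - 32801} = \sqrt{-14305} = i \sqrt{14305}$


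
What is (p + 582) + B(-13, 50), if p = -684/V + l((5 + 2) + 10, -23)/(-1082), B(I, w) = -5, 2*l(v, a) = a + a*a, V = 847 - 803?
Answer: 6679649/11902 ≈ 561.22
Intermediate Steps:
V = 44
l(v, a) = a/2 + a²/2 (l(v, a) = (a + a*a)/2 = (a + a²)/2 = a/2 + a²/2)
p = -187805/11902 (p = -684/44 + ((½)*(-23)*(1 - 23))/(-1082) = -684*1/44 + ((½)*(-23)*(-22))*(-1/1082) = -171/11 + 253*(-1/1082) = -171/11 - 253/1082 = -187805/11902 ≈ -15.779)
(p + 582) + B(-13, 50) = (-187805/11902 + 582) - 5 = 6739159/11902 - 5 = 6679649/11902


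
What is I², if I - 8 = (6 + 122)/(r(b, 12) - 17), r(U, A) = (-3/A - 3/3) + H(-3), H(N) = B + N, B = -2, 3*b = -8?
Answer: 53824/8649 ≈ 6.2231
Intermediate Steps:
b = -8/3 (b = (⅓)*(-8) = -8/3 ≈ -2.6667)
H(N) = -2 + N
r(U, A) = -6 - 3/A (r(U, A) = (-3/A - 3/3) + (-2 - 3) = (-3/A - 3*⅓) - 5 = (-3/A - 1) - 5 = (-1 - 3/A) - 5 = -6 - 3/A)
I = 232/93 (I = 8 + (6 + 122)/((-6 - 3/12) - 17) = 8 + 128/((-6 - 3*1/12) - 17) = 8 + 128/((-6 - ¼) - 17) = 8 + 128/(-25/4 - 17) = 8 + 128/(-93/4) = 8 + 128*(-4/93) = 8 - 512/93 = 232/93 ≈ 2.4946)
I² = (232/93)² = 53824/8649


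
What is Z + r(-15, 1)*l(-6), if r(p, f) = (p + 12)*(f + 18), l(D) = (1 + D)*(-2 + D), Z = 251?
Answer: -2029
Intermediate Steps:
r(p, f) = (12 + p)*(18 + f)
Z + r(-15, 1)*l(-6) = 251 + (216 + 12*1 + 18*(-15) + 1*(-15))*(-2 + (-6)² - 1*(-6)) = 251 + (216 + 12 - 270 - 15)*(-2 + 36 + 6) = 251 - 57*40 = 251 - 2280 = -2029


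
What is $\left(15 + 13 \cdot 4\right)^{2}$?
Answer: $4489$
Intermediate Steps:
$\left(15 + 13 \cdot 4\right)^{2} = \left(15 + 52\right)^{2} = 67^{2} = 4489$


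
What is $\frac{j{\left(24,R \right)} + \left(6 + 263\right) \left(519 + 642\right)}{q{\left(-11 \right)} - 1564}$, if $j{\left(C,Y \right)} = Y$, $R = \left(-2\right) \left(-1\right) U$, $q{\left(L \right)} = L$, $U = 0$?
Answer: $- \frac{34701}{175} \approx -198.29$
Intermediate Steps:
$R = 0$ ($R = \left(-2\right) \left(-1\right) 0 = 2 \cdot 0 = 0$)
$\frac{j{\left(24,R \right)} + \left(6 + 263\right) \left(519 + 642\right)}{q{\left(-11 \right)} - 1564} = \frac{0 + \left(6 + 263\right) \left(519 + 642\right)}{-11 - 1564} = \frac{0 + 269 \cdot 1161}{-1575} = - \frac{0 + 312309}{1575} = \left(- \frac{1}{1575}\right) 312309 = - \frac{34701}{175}$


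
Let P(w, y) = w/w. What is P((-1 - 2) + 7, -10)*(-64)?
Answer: -64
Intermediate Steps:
P(w, y) = 1
P((-1 - 2) + 7, -10)*(-64) = 1*(-64) = -64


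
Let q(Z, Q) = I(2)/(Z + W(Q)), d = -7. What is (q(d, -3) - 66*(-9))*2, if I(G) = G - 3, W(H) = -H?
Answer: 2377/2 ≈ 1188.5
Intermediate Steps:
I(G) = -3 + G
q(Z, Q) = -1/(Z - Q) (q(Z, Q) = (-3 + 2)/(Z - Q) = -1/(Z - Q))
(q(d, -3) - 66*(-9))*2 = (1/(-3 - 1*(-7)) - 66*(-9))*2 = (1/(-3 + 7) - 66*(-9))*2 = (1/4 + 594)*2 = (¼ + 594)*2 = (2377/4)*2 = 2377/2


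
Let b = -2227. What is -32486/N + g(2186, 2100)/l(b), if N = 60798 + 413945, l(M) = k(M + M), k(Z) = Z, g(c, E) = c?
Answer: -591240421/1057252661 ≈ -0.55922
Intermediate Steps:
l(M) = 2*M (l(M) = M + M = 2*M)
N = 474743
-32486/N + g(2186, 2100)/l(b) = -32486/474743 + 2186/((2*(-2227))) = -32486*1/474743 + 2186/(-4454) = -32486/474743 + 2186*(-1/4454) = -32486/474743 - 1093/2227 = -591240421/1057252661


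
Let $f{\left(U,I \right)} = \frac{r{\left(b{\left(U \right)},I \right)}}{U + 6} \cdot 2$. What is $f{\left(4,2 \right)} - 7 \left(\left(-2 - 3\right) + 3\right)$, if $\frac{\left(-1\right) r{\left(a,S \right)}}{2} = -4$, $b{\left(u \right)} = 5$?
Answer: $\frac{78}{5} \approx 15.6$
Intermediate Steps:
$r{\left(a,S \right)} = 8$ ($r{\left(a,S \right)} = \left(-2\right) \left(-4\right) = 8$)
$f{\left(U,I \right)} = \frac{16}{6 + U}$ ($f{\left(U,I \right)} = \frac{8}{U + 6} \cdot 2 = \frac{8}{6 + U} 2 = \frac{16}{6 + U}$)
$f{\left(4,2 \right)} - 7 \left(\left(-2 - 3\right) + 3\right) = \frac{16}{6 + 4} - 7 \left(\left(-2 - 3\right) + 3\right) = \frac{16}{10} - 7 \left(-5 + 3\right) = 16 \cdot \frac{1}{10} - -14 = \frac{8}{5} + 14 = \frac{78}{5}$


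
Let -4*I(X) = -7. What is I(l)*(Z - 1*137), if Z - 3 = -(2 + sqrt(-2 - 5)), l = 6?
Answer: -238 - 7*I*sqrt(7)/4 ≈ -238.0 - 4.6301*I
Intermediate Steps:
I(X) = 7/4 (I(X) = -1/4*(-7) = 7/4)
Z = 1 - I*sqrt(7) (Z = 3 - (2 + sqrt(-2 - 5)) = 3 - (2 + sqrt(-7)) = 3 - (2 + I*sqrt(7)) = 3 + (-2 - I*sqrt(7)) = 1 - I*sqrt(7) ≈ 1.0 - 2.6458*I)
I(l)*(Z - 1*137) = 7*((1 - I*sqrt(7)) - 1*137)/4 = 7*((1 - I*sqrt(7)) - 137)/4 = 7*(-136 - I*sqrt(7))/4 = -238 - 7*I*sqrt(7)/4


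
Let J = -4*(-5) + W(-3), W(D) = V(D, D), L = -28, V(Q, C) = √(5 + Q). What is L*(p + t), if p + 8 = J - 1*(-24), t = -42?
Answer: 168 - 28*√2 ≈ 128.40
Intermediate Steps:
W(D) = √(5 + D)
J = 20 + √2 (J = -4*(-5) + √(5 - 3) = 20 + √2 ≈ 21.414)
p = 36 + √2 (p = -8 + ((20 + √2) - 1*(-24)) = -8 + ((20 + √2) + 24) = -8 + (44 + √2) = 36 + √2 ≈ 37.414)
L*(p + t) = -28*((36 + √2) - 42) = -28*(-6 + √2) = 168 - 28*√2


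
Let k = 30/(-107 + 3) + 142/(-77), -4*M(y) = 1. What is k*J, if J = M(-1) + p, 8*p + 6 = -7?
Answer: 128085/32032 ≈ 3.9987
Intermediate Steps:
p = -13/8 (p = -¾ + (⅛)*(-7) = -¾ - 7/8 = -13/8 ≈ -1.6250)
M(y) = -¼ (M(y) = -¼*1 = -¼)
k = -8539/4004 (k = 30/(-104) + 142*(-1/77) = 30*(-1/104) - 142/77 = -15/52 - 142/77 = -8539/4004 ≈ -2.1326)
J = -15/8 (J = -¼ - 13/8 = -15/8 ≈ -1.8750)
k*J = -8539/4004*(-15/8) = 128085/32032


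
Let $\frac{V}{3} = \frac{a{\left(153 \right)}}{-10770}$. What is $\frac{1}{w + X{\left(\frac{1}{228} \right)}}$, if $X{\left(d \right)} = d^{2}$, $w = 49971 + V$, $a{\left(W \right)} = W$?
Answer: $\frac{93311280}{4662853997899} \approx 2.0012 \cdot 10^{-5}$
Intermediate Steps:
$V = - \frac{153}{3590}$ ($V = 3 \frac{153}{-10770} = 3 \cdot 153 \left(- \frac{1}{10770}\right) = 3 \left(- \frac{51}{3590}\right) = - \frac{153}{3590} \approx -0.042618$)
$w = \frac{179395737}{3590}$ ($w = 49971 - \frac{153}{3590} = \frac{179395737}{3590} \approx 49971.0$)
$\frac{1}{w + X{\left(\frac{1}{228} \right)}} = \frac{1}{\frac{179395737}{3590} + \left(\frac{1}{228}\right)^{2}} = \frac{1}{\frac{179395737}{3590} + \frac{1}{51984}} = \frac{1}{\frac{4662853997899}{93311280}} = \frac{93311280}{4662853997899}$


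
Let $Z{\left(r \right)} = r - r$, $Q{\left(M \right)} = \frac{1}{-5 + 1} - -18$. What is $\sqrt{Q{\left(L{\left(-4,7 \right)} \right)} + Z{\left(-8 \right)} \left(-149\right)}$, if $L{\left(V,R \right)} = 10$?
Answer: $\frac{\sqrt{71}}{2} \approx 4.2131$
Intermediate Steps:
$Q{\left(M \right)} = \frac{71}{4}$ ($Q{\left(M \right)} = \frac{1}{-4} + 18 = - \frac{1}{4} + 18 = \frac{71}{4}$)
$Z{\left(r \right)} = 0$
$\sqrt{Q{\left(L{\left(-4,7 \right)} \right)} + Z{\left(-8 \right)} \left(-149\right)} = \sqrt{\frac{71}{4} + 0 \left(-149\right)} = \sqrt{\frac{71}{4} + 0} = \sqrt{\frac{71}{4}} = \frac{\sqrt{71}}{2}$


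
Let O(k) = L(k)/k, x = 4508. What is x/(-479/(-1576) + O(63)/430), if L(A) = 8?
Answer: 96231915360/6494359 ≈ 14818.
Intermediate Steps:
O(k) = 8/k
x/(-479/(-1576) + O(63)/430) = 4508/(-479/(-1576) + (8/63)/430) = 4508/(-479*(-1/1576) + (8*(1/63))*(1/430)) = 4508/(479/1576 + (8/63)*(1/430)) = 4508/(479/1576 + 4/13545) = 4508/(6494359/21346920) = 4508*(21346920/6494359) = 96231915360/6494359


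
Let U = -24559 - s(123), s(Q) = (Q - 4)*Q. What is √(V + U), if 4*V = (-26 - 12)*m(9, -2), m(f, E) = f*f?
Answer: I*√159862/2 ≈ 199.91*I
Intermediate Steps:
m(f, E) = f²
V = -1539/2 (V = ((-26 - 12)*9²)/4 = (-38*81)/4 = (¼)*(-3078) = -1539/2 ≈ -769.50)
s(Q) = Q*(-4 + Q) (s(Q) = (-4 + Q)*Q = Q*(-4 + Q))
U = -39196 (U = -24559 - 123*(-4 + 123) = -24559 - 123*119 = -24559 - 1*14637 = -24559 - 14637 = -39196)
√(V + U) = √(-1539/2 - 39196) = √(-79931/2) = I*√159862/2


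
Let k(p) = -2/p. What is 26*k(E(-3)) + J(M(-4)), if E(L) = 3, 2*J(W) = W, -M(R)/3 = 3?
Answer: -131/6 ≈ -21.833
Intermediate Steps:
M(R) = -9 (M(R) = -3*3 = -9)
J(W) = W/2
26*k(E(-3)) + J(M(-4)) = 26*(-2/3) + (1/2)*(-9) = 26*(-2*1/3) - 9/2 = 26*(-2/3) - 9/2 = -52/3 - 9/2 = -131/6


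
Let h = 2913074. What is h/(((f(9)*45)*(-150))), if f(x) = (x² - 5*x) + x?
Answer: -1456537/151875 ≈ -9.5904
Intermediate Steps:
f(x) = x² - 4*x
h/(((f(9)*45)*(-150))) = 2913074/((((9*(-4 + 9))*45)*(-150))) = 2913074/((((9*5)*45)*(-150))) = 2913074/(((45*45)*(-150))) = 2913074/((2025*(-150))) = 2913074/(-303750) = 2913074*(-1/303750) = -1456537/151875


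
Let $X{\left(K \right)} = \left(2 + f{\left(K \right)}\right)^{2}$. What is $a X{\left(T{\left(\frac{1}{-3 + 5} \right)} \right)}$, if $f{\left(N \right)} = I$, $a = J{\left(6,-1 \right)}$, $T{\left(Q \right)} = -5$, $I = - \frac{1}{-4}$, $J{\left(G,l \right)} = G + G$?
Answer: $\frac{243}{4} \approx 60.75$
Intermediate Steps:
$J{\left(G,l \right)} = 2 G$
$I = \frac{1}{4}$ ($I = \left(-1\right) \left(- \frac{1}{4}\right) = \frac{1}{4} \approx 0.25$)
$a = 12$ ($a = 2 \cdot 6 = 12$)
$f{\left(N \right)} = \frac{1}{4}$
$X{\left(K \right)} = \frac{81}{16}$ ($X{\left(K \right)} = \left(2 + \frac{1}{4}\right)^{2} = \left(\frac{9}{4}\right)^{2} = \frac{81}{16}$)
$a X{\left(T{\left(\frac{1}{-3 + 5} \right)} \right)} = 12 \cdot \frac{81}{16} = \frac{243}{4}$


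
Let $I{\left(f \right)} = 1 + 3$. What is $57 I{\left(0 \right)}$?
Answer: $228$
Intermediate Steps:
$I{\left(f \right)} = 4$
$57 I{\left(0 \right)} = 57 \cdot 4 = 228$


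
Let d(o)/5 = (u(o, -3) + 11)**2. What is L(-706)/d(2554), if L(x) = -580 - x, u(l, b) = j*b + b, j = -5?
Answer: 126/2645 ≈ 0.047637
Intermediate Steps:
u(l, b) = -4*b (u(l, b) = -5*b + b = -4*b)
d(o) = 2645 (d(o) = 5*(-4*(-3) + 11)**2 = 5*(12 + 11)**2 = 5*23**2 = 5*529 = 2645)
L(-706)/d(2554) = (-580 - 1*(-706))/2645 = (-580 + 706)*(1/2645) = 126*(1/2645) = 126/2645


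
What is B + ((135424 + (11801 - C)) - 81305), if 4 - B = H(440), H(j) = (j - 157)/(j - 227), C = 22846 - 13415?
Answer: 12032726/213 ≈ 56492.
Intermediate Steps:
C = 9431
H(j) = (-157 + j)/(-227 + j)
B = 569/213 (B = 4 - (-157 + 440)/(-227 + 440) = 4 - 283/213 = 569/213 ≈ 2.6714)
B + ((135424 + (11801 - C)) - 81305) = 569/213 + ((135424 + (11801 - 1*9431)) - 81305) = 569/213 + ((135424 + (11801 - 9431)) - 81305) = 569/213 + ((135424 + 2370) - 81305) = 569/213 + (137794 - 81305) = 569/213 + 56489 = 12032726/213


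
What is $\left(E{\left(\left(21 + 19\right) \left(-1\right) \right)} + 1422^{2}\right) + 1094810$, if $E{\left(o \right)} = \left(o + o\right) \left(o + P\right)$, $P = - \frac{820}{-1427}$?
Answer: $\frac{4452308538}{1427} \approx 3.12 \cdot 10^{6}$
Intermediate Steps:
$P = \frac{820}{1427}$ ($P = \left(-820\right) \left(- \frac{1}{1427}\right) = \frac{820}{1427} \approx 0.57463$)
$E{\left(o \right)} = 2 o \left(\frac{820}{1427} + o\right)$ ($E{\left(o \right)} = \left(o + o\right) \left(o + \frac{820}{1427}\right) = 2 o \left(\frac{820}{1427} + o\right)$)
$\left(E{\left(\left(21 + 19\right) \left(-1\right) \right)} + 1422^{2}\right) + 1094810 = \left(\frac{2 \left(21 + 19\right) \left(-1\right) \left(820 + 1427 \left(21 + 19\right) \left(-1\right)\right)}{1427} + 1422^{2}\right) + 1094810 = \left(\frac{2 \cdot 40 \left(-1\right) \left(820 + 1427 \cdot 40 \left(-1\right)\right)}{1427} + 2022084\right) + 1094810 = \left(\frac{2}{1427} \left(-40\right) \left(820 + 1427 \left(-40\right)\right) + 2022084\right) + 1094810 = \left(\frac{2}{1427} \left(-40\right) \left(820 - 57080\right) + 2022084\right) + 1094810 = \left(\frac{2}{1427} \left(-40\right) \left(-56260\right) + 2022084\right) + 1094810 = \left(\frac{4500800}{1427} + 2022084\right) + 1094810 = \frac{2890014668}{1427} + 1094810 = \frac{4452308538}{1427}$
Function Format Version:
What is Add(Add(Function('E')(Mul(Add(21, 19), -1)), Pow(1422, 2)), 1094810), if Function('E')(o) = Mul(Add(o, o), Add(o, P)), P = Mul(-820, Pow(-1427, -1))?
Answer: Rational(4452308538, 1427) ≈ 3.1200e+6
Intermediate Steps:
P = Rational(820, 1427) (P = Mul(-820, Rational(-1, 1427)) = Rational(820, 1427) ≈ 0.57463)
Function('E')(o) = Mul(2, o, Add(Rational(820, 1427), o)) (Function('E')(o) = Mul(Add(o, o), Add(o, Rational(820, 1427))) = Mul(Mul(2, o), Add(Rational(820, 1427), o)) = Mul(2, o, Add(Rational(820, 1427), o)))
Add(Add(Function('E')(Mul(Add(21, 19), -1)), Pow(1422, 2)), 1094810) = Add(Add(Mul(Rational(2, 1427), Mul(Add(21, 19), -1), Add(820, Mul(1427, Mul(Add(21, 19), -1)))), Pow(1422, 2)), 1094810) = Add(Add(Mul(Rational(2, 1427), Mul(40, -1), Add(820, Mul(1427, Mul(40, -1)))), 2022084), 1094810) = Add(Add(Mul(Rational(2, 1427), -40, Add(820, Mul(1427, -40))), 2022084), 1094810) = Add(Add(Mul(Rational(2, 1427), -40, Add(820, -57080)), 2022084), 1094810) = Add(Add(Mul(Rational(2, 1427), -40, -56260), 2022084), 1094810) = Add(Add(Rational(4500800, 1427), 2022084), 1094810) = Add(Rational(2890014668, 1427), 1094810) = Rational(4452308538, 1427)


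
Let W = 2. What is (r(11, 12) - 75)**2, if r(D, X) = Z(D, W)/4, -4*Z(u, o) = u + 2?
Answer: 1471369/256 ≈ 5747.5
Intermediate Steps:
Z(u, o) = -1/2 - u/4 (Z(u, o) = -(u + 2)/4 = -(2 + u)/4 = -1/2 - u/4)
r(D, X) = -1/8 - D/16 (r(D, X) = (-1/2 - D/4)/4 = (-1/2 - D/4)*(1/4) = -1/8 - D/16)
(r(11, 12) - 75)**2 = ((-1/8 - 1/16*11) - 75)**2 = ((-1/8 - 11/16) - 75)**2 = (-13/16 - 75)**2 = (-1213/16)**2 = 1471369/256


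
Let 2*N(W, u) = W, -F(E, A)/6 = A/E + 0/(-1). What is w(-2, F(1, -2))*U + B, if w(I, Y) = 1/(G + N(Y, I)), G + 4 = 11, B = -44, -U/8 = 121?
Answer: -1540/13 ≈ -118.46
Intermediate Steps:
U = -968 (U = -8*121 = -968)
F(E, A) = -6*A/E (F(E, A) = -6*(A/E + 0/(-1)) = -6*(A/E + 0*(-1)) = -6*(A/E + 0) = -6*A/E)
G = 7 (G = -4 + 11 = 7)
N(W, u) = W/2
w(I, Y) = 1/(7 + Y/2)
w(-2, F(1, -2))*U + B = (2/(14 - 6*(-2)/1))*(-968) - 44 = (2/(14 - 6*(-2)*1))*(-968) - 44 = (2/(14 + 12))*(-968) - 44 = (2/26)*(-968) - 44 = (2*(1/26))*(-968) - 44 = (1/13)*(-968) - 44 = -968/13 - 44 = -1540/13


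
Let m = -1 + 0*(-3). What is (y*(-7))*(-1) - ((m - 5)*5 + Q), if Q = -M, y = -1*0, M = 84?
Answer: 114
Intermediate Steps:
y = 0
Q = -84 (Q = -1*84 = -84)
m = -1 (m = -1 + 0 = -1)
(y*(-7))*(-1) - ((m - 5)*5 + Q) = (0*(-7))*(-1) - ((-1 - 5)*5 - 84) = 0*(-1) - (-6*5 - 84) = 0 - (-30 - 84) = 0 - 1*(-114) = 0 + 114 = 114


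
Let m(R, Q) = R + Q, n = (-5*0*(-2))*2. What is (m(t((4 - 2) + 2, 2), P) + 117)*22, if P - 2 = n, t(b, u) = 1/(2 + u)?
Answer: 5247/2 ≈ 2623.5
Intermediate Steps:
n = 0 (n = (0*(-2))*2 = 0*2 = 0)
P = 2 (P = 2 + 0 = 2)
m(R, Q) = Q + R
(m(t((4 - 2) + 2, 2), P) + 117)*22 = ((2 + 1/(2 + 2)) + 117)*22 = ((2 + 1/4) + 117)*22 = ((2 + ¼) + 117)*22 = (9/4 + 117)*22 = (477/4)*22 = 5247/2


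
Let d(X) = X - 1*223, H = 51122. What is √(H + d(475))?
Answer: √51374 ≈ 226.66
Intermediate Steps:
d(X) = -223 + X (d(X) = X - 223 = -223 + X)
√(H + d(475)) = √(51122 + (-223 + 475)) = √(51122 + 252) = √51374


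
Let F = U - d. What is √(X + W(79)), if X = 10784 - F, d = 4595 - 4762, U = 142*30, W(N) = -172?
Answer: √6185 ≈ 78.645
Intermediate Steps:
U = 4260
d = -167
F = 4427 (F = 4260 - 1*(-167) = 4260 + 167 = 4427)
X = 6357 (X = 10784 - 1*4427 = 10784 - 4427 = 6357)
√(X + W(79)) = √(6357 - 172) = √6185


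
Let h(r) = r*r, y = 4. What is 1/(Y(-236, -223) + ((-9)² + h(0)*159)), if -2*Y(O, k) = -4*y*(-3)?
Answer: 1/57 ≈ 0.017544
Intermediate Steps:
Y(O, k) = -24 (Y(O, k) = -(-4*4)*(-3)/2 = -(-8)*(-3) = -½*48 = -24)
h(r) = r²
1/(Y(-236, -223) + ((-9)² + h(0)*159)) = 1/(-24 + ((-9)² + 0²*159)) = 1/(-24 + (81 + 0*159)) = 1/(-24 + (81 + 0)) = 1/(-24 + 81) = 1/57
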